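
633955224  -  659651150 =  - 25695926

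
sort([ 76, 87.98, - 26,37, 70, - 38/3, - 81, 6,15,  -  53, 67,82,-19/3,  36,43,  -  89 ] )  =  [ - 89, - 81, - 53, - 26, - 38/3, - 19/3, 6,15, 36,37,43, 67,70,76, 82,  87.98 ]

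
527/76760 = 527/76760 = 0.01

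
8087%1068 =611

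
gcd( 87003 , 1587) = 3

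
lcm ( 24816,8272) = 24816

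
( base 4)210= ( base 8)44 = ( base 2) 100100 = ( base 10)36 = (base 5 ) 121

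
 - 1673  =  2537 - 4210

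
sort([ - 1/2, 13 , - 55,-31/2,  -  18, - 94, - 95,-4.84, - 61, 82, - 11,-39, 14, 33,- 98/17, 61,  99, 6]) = [ - 95, - 94, - 61, - 55,-39,-18, - 31/2,  -  11,-98/17, - 4.84, - 1/2,6 , 13, 14, 33,61,82, 99]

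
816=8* 102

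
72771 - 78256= - 5485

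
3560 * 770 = 2741200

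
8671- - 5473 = 14144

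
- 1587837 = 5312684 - 6900521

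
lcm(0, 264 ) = 0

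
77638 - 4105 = 73533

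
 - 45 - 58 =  - 103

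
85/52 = 85/52 = 1.63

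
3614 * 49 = 177086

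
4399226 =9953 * 442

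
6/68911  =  6/68911 = 0.00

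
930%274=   108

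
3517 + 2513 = 6030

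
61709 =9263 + 52446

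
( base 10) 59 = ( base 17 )38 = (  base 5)214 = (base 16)3b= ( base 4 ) 323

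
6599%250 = 99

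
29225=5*5845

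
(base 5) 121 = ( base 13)2a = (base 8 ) 44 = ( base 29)17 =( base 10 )36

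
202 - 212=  -10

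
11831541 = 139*85119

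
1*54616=54616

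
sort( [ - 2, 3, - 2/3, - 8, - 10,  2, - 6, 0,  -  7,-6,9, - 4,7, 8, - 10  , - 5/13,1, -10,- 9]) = [ - 10, - 10, - 10, -9, - 8 ,-7 , - 6, -6,-4, - 2, - 2/3, - 5/13, 0, 1,  2, 3, 7,8,9] 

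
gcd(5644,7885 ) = 83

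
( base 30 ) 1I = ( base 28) 1K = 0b110000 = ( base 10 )48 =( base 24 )20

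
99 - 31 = 68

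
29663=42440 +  - 12777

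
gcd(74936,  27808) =8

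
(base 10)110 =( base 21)55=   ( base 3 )11002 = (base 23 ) 4i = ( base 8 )156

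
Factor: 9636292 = 2^2*61^1*73^1*541^1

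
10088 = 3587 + 6501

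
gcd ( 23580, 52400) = 2620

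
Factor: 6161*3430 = 2^1*5^1*7^3*61^1*101^1 = 21132230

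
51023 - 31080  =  19943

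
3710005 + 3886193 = 7596198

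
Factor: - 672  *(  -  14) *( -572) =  - 2^8*3^1*7^2*11^1*13^1 =-5381376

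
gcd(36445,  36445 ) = 36445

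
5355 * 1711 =9162405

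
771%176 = 67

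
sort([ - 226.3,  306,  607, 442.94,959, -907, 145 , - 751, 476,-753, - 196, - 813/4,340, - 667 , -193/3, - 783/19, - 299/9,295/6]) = [- 907, - 753, - 751,-667,-226.3, - 813/4 , - 196, - 193/3, - 783/19,- 299/9,295/6,145, 306,340,442.94,476,  607,  959]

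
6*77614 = 465684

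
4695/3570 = 1 + 75/238= 1.32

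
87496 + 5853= 93349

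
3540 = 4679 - 1139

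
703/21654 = 703/21654 = 0.03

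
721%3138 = 721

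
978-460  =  518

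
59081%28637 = 1807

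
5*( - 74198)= - 370990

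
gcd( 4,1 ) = 1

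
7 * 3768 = 26376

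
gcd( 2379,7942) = 1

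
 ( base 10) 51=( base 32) 1J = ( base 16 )33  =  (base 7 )102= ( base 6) 123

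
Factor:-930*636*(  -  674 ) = 398657520= 2^4*3^2* 5^1 * 31^1*53^1*337^1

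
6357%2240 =1877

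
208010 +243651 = 451661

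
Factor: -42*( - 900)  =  2^3* 3^3*5^2*7^1 = 37800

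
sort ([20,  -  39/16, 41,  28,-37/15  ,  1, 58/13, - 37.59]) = [  -  37.59 , - 37/15, - 39/16, 1, 58/13, 20, 28,41 ]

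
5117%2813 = 2304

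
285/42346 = 285/42346 = 0.01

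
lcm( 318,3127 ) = 18762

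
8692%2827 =211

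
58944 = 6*9824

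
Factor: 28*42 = 1176= 2^3*3^1*7^2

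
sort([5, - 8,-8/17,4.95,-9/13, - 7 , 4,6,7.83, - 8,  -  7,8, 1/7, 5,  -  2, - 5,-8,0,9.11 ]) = [-8, - 8 , -8,-7, - 7,-5,-2,-9/13, - 8/17 , 0, 1/7, 4,4.95 , 5, 5,6, 7.83, 8,9.11]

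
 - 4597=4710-9307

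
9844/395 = 24+364/395=24.92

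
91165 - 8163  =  83002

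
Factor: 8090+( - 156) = 2^1*3967^1 = 7934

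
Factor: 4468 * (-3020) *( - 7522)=101497053920 =2^5 * 5^1*151^1*1117^1*3761^1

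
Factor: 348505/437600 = 2^ ( - 5 )*5^( -1 )*47^1 * 547^( - 1 )*1483^1 = 69701/87520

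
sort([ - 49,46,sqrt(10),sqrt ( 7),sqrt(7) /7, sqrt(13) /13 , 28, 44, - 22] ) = [ - 49,- 22,sqrt (13) /13,sqrt (7)/7 , sqrt( 7 ), sqrt( 10 ) , 28,44, 46]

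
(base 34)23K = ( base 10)2434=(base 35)1YJ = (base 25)3M9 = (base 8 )4602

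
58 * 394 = 22852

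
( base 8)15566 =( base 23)D6F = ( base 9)10571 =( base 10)7030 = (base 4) 1231312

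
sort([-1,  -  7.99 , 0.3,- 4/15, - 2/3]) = [ - 7.99, -1, - 2/3, -4/15, 0.3 ] 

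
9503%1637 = 1318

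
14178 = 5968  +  8210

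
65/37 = 1 + 28/37 = 1.76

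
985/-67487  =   - 1 + 66502/67487  =  - 0.01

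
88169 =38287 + 49882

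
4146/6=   691 =691.00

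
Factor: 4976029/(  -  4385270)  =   - 2^( - 1)*5^( - 1 )*438527^( - 1)*4976029^1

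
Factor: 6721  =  11^1*13^1*47^1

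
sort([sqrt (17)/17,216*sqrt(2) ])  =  [sqrt(17)/17,216*sqrt(2)] 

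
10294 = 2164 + 8130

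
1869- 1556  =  313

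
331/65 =331/65 = 5.09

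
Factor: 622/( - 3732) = -2^( - 1)*3^ (-1) = -  1/6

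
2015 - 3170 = - 1155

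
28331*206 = 5836186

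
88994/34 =44497/17 = 2617.47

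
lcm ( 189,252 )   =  756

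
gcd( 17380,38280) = 220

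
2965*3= 8895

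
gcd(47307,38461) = 1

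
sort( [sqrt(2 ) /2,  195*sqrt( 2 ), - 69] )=[-69 , sqrt(2 ) /2, 195*sqrt( 2 )]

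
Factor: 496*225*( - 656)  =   - 2^8*3^2 * 5^2 * 31^1 * 41^1 = - 73209600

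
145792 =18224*8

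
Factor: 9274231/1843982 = 2^ ( - 1 )*7^( - 1 )*17^1*131713^( - 1 )*545543^1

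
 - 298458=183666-482124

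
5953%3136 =2817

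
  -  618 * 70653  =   - 43663554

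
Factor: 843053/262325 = 5^(-2) *7^( - 1)*107^1 * 1499^( - 1 )*7879^1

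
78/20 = 3 + 9/10 = 3.90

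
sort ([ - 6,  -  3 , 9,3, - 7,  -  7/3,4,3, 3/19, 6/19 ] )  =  [ - 7,  -  6, - 3,  -  7/3, 3/19,6/19,3,3,4, 9]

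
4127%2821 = 1306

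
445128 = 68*6546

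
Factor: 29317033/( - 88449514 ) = - 2^(-1 )*67^(  -  1) * 1637^1 * 17909^1 * 660071^( - 1)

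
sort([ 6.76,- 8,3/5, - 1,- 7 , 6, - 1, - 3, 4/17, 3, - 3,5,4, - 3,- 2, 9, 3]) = [ - 8, - 7, - 3, - 3,  -  3,  -  2 , - 1,  -  1, 4/17  ,  3/5, 3,3,  4,  5,  6, 6.76,9 ] 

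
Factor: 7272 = 2^3 * 3^2 * 101^1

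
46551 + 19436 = 65987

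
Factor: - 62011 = - 62011^1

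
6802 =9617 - 2815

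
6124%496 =172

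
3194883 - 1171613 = 2023270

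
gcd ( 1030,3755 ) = 5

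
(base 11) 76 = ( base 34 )2F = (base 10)83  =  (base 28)2r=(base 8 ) 123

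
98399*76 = 7478324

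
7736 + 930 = 8666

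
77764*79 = 6143356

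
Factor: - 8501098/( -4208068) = 2^( - 1 )*151^( - 1 )*1039^1*4091^1 *6967^(  -  1)= 4250549/2104034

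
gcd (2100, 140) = 140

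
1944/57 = 648/19 = 34.11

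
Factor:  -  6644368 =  - 2^4*415273^1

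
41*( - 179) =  - 7339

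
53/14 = 3+11/14=3.79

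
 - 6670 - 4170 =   -  10840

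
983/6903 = 983/6903 = 0.14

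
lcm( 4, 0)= 0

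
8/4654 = 4/2327 = 0.00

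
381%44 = 29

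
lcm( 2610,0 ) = 0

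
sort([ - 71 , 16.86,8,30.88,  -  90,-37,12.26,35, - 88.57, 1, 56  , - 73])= [ - 90, - 88.57,  -  73, - 71, - 37,1, 8, 12.26,  16.86, 30.88,35 , 56] 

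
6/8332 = 3/4166 = 0.00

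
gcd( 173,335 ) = 1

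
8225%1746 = 1241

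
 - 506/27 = -19+7/27 = - 18.74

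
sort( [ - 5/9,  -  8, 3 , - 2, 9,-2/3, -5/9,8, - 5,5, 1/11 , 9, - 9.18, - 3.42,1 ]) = [ - 9.18, - 8,-5, - 3.42, - 2,-2/3, - 5/9, - 5/9, 1/11,1,3,5,  8, 9,  9 ]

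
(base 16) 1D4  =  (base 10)468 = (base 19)15C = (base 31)F3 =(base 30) FI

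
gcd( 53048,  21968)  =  8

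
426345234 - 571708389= - 145363155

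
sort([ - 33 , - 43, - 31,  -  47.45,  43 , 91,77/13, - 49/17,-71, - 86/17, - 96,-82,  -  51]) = [ - 96,  -  82,-71, - 51, -47.45, - 43, - 33 , - 31, - 86/17, - 49/17,77/13,  43,91]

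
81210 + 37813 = 119023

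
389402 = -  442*(  -  881) 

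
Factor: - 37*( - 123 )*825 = 3^2 * 5^2*11^1*37^1* 41^1 = 3754575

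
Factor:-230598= - 2^1 * 3^2*23^1*557^1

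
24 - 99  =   - 75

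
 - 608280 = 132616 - 740896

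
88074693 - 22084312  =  65990381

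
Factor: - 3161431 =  - 7^3* 13^1 * 709^1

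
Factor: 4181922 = 2^1*3^3*43^1*1801^1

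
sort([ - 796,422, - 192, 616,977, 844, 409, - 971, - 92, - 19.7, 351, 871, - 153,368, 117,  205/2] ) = [-971, - 796, -192 , - 153, - 92, - 19.7, 205/2,117, 351,368, 409,422,616, 844, 871, 977 ] 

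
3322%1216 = 890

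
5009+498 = 5507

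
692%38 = 8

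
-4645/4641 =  - 4645/4641 = -1.00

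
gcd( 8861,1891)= 1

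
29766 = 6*4961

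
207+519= 726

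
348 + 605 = 953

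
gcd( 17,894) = 1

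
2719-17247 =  -14528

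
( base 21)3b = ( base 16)4A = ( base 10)74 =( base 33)28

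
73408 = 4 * 18352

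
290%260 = 30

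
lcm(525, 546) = 13650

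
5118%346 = 274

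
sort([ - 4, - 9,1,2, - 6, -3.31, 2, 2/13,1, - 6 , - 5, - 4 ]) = [ - 9,  -  6, - 6, - 5, - 4, - 4, - 3.31,2/13,1,  1,  2, 2]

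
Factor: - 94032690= - 2^1*3^1 *5^1*137^2*167^1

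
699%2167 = 699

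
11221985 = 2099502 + 9122483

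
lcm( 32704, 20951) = 1340864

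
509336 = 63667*8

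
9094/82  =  110 + 37/41 = 110.90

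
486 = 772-286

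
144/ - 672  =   - 1+ 11/14 = - 0.21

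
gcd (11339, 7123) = 17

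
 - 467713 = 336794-804507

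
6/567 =2/189 = 0.01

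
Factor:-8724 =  -2^2*3^1*727^1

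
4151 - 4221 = - 70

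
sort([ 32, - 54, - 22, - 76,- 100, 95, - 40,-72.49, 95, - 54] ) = [ - 100, - 76,-72.49, - 54, - 54,  -  40, - 22,32,95,95 ] 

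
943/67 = 14 + 5/67 = 14.07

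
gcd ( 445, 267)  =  89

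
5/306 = 5/306 = 0.02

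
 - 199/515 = -199/515 = -0.39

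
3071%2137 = 934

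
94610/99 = 94610/99 = 955.66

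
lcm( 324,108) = 324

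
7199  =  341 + 6858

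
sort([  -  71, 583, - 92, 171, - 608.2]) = [ - 608.2,-92,- 71,  171, 583] 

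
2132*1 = 2132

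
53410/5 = 10682= 10682.00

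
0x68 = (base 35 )2Y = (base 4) 1220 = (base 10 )104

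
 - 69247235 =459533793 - 528781028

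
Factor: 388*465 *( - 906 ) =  - 163460520 = -2^3*3^2*5^1*31^1 * 97^1 *151^1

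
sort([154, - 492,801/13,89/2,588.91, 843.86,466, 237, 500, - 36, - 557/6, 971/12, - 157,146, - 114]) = [ - 492, -157, - 114, - 557/6,-36,  89/2 , 801/13, 971/12,146, 154, 237,466 , 500,588.91,843.86]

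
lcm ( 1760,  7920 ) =15840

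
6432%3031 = 370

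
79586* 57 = 4536402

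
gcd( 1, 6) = 1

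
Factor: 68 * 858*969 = 56535336 = 2^3* 3^2*11^1 * 13^1*17^2*19^1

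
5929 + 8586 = 14515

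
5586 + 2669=8255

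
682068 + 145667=827735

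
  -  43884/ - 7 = 6269  +  1/7 = 6269.14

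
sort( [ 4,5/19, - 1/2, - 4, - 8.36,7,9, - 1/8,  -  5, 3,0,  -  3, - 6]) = [ - 8.36, - 6,-5, - 4, - 3, - 1/2, - 1/8,0, 5/19,3, 4, 7,9] 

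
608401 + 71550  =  679951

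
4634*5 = 23170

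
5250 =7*750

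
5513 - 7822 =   -  2309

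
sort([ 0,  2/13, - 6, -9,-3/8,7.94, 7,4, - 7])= [- 9,  -  7 , - 6, - 3/8,0,  2/13,4 , 7, 7.94]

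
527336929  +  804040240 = 1331377169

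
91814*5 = 459070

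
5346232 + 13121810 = 18468042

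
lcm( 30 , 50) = 150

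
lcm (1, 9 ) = 9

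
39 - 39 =0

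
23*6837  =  157251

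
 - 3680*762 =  - 2804160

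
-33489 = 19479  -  52968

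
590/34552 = 295/17276 = 0.02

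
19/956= 19/956 = 0.02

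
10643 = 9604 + 1039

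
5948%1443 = 176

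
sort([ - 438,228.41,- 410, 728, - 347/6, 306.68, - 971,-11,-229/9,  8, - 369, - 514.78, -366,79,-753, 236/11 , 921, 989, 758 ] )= [-971, - 753, -514.78, - 438,  -  410 , - 369,-366, - 347/6, - 229/9, - 11,8,236/11,79,  228.41,306.68, 728,758, 921 , 989]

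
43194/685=43194/685 = 63.06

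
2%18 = 2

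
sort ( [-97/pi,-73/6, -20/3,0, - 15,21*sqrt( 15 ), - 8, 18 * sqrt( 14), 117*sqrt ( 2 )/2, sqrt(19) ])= [ - 97/pi, - 15, - 73/6, - 8, - 20/3,0,sqrt ( 19),18*sqrt (14),  21*sqrt( 15), 117*sqrt( 2) /2 ] 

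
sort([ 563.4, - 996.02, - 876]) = [ - 996.02,-876, 563.4 ]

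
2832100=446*6350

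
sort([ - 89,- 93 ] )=[ - 93, - 89 ]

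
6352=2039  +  4313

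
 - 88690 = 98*(-905)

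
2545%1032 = 481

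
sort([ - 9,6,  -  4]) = [ - 9, - 4,6 ]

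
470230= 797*590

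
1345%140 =85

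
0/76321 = 0= 0.00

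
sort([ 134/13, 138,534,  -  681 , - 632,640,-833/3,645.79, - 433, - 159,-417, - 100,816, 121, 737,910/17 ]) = [ - 681,- 632,  -  433,  -  417,-833/3, - 159, - 100,  134/13,910/17, 121,138, 534,  640, 645.79,  737 , 816]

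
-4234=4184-8418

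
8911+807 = 9718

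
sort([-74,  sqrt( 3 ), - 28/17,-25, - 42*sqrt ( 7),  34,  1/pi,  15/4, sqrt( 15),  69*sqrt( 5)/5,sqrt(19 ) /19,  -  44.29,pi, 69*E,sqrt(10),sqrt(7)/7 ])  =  [ - 42 * sqrt(7), - 74, - 44.29, - 25, - 28/17, sqrt ( 19) /19,1/pi,sqrt(7 ) /7, sqrt( 3 ),pi,sqrt( 10) , 15/4, sqrt( 15),69*sqrt( 5)/5,34,69*E]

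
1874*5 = 9370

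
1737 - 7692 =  - 5955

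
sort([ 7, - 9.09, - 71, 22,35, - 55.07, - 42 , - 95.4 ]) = [ - 95.4, - 71,  -  55.07, - 42, - 9.09, 7,22,  35] 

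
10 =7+3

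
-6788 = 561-7349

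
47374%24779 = 22595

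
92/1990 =46/995 = 0.05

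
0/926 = 0 = 0.00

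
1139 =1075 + 64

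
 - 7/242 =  - 1 + 235/242= - 0.03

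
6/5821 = 6/5821 = 0.00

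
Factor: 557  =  557^1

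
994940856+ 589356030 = 1584296886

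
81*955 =77355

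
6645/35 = 1329/7  =  189.86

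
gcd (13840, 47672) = 8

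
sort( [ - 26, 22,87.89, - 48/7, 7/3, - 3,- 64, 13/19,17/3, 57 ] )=[ - 64, - 26,-48/7, - 3, 13/19,7/3,17/3,  22, 57, 87.89 ] 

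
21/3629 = 21/3629  =  0.01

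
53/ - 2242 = - 1+ 2189/2242 = - 0.02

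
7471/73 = 7471/73 = 102.34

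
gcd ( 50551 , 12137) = 1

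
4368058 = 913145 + 3454913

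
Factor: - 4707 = - 3^2 * 523^1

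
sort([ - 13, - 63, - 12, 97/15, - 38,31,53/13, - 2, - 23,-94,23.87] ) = [-94, - 63,- 38, - 23, - 13, - 12,  -  2, 53/13,97/15,23.87,31] 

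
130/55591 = 130/55591 = 0.00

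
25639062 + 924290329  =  949929391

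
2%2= 0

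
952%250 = 202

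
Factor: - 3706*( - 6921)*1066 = 27342074916 = 2^2*3^2*13^1*17^1*41^1*109^1 * 769^1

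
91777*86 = 7892822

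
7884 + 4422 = 12306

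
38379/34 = 1128 + 27/34= 1128.79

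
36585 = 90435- 53850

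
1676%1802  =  1676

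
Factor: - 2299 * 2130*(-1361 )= 6664640070 = 2^1*3^1*5^1 * 11^2*19^1  *  71^1*1361^1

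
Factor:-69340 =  - 2^2*5^1*3467^1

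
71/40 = 1 + 31/40  =  1.77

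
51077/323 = 158 + 43/323= 158.13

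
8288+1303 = 9591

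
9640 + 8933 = 18573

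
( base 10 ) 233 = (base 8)351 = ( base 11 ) 1A2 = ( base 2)11101001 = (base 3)22122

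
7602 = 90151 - 82549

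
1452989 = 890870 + 562119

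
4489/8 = 561 + 1/8 = 561.12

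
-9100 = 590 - 9690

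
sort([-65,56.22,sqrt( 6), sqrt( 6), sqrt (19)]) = [-65, sqrt(6), sqrt( 6 ), sqrt(19 ), 56.22]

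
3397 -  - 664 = 4061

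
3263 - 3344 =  - 81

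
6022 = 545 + 5477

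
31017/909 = 10339/303  =  34.12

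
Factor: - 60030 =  - 2^1 * 3^2 * 5^1*23^1 * 29^1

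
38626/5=7725 + 1/5=7725.20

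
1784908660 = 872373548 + 912535112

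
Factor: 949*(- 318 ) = -301782 = -  2^1*3^1*13^1 * 53^1*73^1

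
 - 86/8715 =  - 1+8629/8715 = - 0.01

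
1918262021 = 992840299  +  925421722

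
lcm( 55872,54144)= 5251968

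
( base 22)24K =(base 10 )1076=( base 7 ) 3065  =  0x434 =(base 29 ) 183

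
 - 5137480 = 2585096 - 7722576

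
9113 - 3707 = 5406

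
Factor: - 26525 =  - 5^2 * 1061^1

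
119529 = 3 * 39843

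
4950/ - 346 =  - 2475/173= - 14.31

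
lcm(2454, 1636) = 4908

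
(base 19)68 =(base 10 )122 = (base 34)3K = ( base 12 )a2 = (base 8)172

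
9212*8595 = 79177140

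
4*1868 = 7472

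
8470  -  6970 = 1500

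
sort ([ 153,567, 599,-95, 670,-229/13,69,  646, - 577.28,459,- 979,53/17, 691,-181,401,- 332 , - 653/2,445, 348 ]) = [ - 979, - 577.28, - 332, - 653/2,- 181 ,-95, - 229/13,53/17, 69,153, 348, 401, 445 , 459,567, 599,646,670, 691 ] 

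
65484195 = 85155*769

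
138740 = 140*991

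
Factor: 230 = 2^1*5^1*23^1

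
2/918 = 1/459 = 0.00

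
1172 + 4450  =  5622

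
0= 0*31287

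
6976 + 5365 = 12341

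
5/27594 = 5/27594 = 0.00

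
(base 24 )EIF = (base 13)3B49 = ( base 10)8511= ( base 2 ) 10000100111111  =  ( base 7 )33546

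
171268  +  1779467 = 1950735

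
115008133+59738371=174746504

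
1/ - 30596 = -1 + 30595/30596 = -0.00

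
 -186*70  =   - 13020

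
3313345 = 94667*35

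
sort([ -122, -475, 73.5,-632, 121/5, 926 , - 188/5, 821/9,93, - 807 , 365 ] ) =[  -  807, - 632, - 475,-122, - 188/5 , 121/5 , 73.5,821/9, 93 , 365, 926]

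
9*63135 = 568215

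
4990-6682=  - 1692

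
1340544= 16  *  83784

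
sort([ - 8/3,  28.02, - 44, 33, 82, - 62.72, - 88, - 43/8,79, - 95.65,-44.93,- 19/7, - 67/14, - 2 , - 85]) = [ - 95.65, - 88,  -  85,-62.72, - 44.93,  -  44,  -  43/8, -67/14, - 19/7, - 8/3 , - 2,28.02,33,79,82]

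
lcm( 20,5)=20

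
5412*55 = 297660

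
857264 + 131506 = 988770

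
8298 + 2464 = 10762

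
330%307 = 23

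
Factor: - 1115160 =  - 2^3*3^1*5^1*9293^1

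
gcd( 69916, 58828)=308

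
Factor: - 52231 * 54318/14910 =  - 472847243/2485 = -5^( - 1 )*7^(-1 )*11^1*19^1*71^( - 1) * 823^1*2749^1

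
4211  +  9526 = 13737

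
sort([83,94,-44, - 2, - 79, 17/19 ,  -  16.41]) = [ - 79, - 44, - 16.41, - 2, 17/19,83,94 ] 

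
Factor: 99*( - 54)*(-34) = 2^2*3^5*11^1 * 17^1 = 181764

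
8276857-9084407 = -807550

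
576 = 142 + 434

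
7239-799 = 6440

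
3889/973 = 3+970/973=4.00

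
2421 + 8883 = 11304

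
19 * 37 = 703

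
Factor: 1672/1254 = 2^2*3^(  -  1 ) =4/3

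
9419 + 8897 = 18316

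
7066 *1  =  7066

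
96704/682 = 48352/341 = 141.79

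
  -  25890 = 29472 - 55362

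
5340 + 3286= 8626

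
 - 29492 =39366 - 68858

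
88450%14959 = 13655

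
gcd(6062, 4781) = 7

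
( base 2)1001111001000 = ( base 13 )23C7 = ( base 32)4u8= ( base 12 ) 2B20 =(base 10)5064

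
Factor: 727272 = 2^3 *3^3*7^1*13^1*37^1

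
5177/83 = 5177/83 = 62.37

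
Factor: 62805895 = 5^1* 1061^1*11839^1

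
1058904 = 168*6303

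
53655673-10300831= 43354842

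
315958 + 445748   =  761706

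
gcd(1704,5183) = 71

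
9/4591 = 9/4591 = 0.00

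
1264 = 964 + 300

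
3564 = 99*36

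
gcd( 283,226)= 1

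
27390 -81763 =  - 54373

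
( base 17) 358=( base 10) 960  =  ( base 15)440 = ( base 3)1022120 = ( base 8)1700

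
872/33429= 872/33429=0.03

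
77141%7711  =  31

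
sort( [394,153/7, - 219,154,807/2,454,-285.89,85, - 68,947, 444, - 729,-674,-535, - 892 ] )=[ - 892 ,-729, - 674 , - 535, - 285.89, - 219, - 68, 153/7,85 , 154,394,807/2,444, 454 , 947]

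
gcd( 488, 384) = 8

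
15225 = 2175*7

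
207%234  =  207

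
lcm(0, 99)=0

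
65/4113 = 65/4113=0.02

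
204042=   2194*93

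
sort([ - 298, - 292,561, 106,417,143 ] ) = [- 298, - 292, 106,143, 417, 561]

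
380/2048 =95/512 = 0.19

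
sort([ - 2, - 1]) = [ - 2, - 1]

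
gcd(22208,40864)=32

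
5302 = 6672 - 1370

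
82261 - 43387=38874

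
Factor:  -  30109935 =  - 3^1*5^1*2007329^1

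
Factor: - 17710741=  -2131^1 * 8311^1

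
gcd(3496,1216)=152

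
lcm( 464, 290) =2320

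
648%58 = 10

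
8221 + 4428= 12649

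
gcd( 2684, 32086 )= 122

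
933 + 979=1912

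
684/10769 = 684/10769 = 0.06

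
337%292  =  45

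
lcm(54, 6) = 54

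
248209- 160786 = 87423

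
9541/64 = 9541/64 = 149.08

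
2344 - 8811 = -6467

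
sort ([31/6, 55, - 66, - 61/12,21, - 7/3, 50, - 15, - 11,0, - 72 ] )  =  [ - 72, - 66, - 15, - 11, - 61/12, - 7/3, 0,31/6, 21, 50,55]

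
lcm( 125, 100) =500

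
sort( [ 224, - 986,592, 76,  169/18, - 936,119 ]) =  [-986,-936,169/18,76,119  ,  224, 592] 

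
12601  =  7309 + 5292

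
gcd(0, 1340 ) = 1340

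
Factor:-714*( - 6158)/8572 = 3^1*7^1*17^1*2143^(-1) * 3079^1 = 1099203/2143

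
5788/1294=4+306/647= 4.47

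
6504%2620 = 1264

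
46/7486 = 23/3743= 0.01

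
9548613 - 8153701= 1394912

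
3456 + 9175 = 12631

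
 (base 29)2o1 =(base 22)4K3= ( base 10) 2379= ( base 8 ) 4513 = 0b100101001011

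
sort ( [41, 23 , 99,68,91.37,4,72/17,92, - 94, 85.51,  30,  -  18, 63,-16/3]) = [  -  94, - 18,-16/3,4, 72/17,23, 30,41,63,68, 85.51, 91.37, 92, 99 ] 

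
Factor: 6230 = 2^1*5^1*7^1*89^1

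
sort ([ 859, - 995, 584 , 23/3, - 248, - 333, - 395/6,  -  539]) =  [-995, - 539,-333, -248, - 395/6, 23/3,584,859]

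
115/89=115/89 = 1.29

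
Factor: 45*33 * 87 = 3^4 * 5^1*11^1*29^1 = 129195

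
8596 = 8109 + 487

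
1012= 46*22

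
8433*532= 4486356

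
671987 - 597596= 74391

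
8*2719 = 21752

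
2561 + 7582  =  10143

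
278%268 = 10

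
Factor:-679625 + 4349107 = 3669482 = 2^1*1834741^1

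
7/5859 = 1/837 = 0.00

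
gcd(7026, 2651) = 1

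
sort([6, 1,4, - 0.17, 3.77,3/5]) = [ - 0.17, 3/5,1,3.77,4, 6 ] 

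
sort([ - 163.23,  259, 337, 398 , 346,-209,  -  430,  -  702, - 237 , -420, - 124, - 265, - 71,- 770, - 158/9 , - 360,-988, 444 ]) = [ - 988, - 770, - 702 , - 430, - 420,- 360, - 265, - 237, - 209,-163.23, - 124, - 71, - 158/9,259, 337,  346, 398,444]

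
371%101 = 68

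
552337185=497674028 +54663157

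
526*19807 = 10418482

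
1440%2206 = 1440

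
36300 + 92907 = 129207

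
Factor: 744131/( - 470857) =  - 757/479=- 479^( - 1) * 757^1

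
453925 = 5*90785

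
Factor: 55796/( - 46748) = -37/31 = - 31^( - 1 )*37^1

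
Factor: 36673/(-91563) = - 3^( - 1)*7^1*13^2*23^(  -  1)*31^1*1327^( - 1) 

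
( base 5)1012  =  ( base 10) 132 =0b10000100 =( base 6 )340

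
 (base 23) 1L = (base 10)44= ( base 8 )54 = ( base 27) 1h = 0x2C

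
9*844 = 7596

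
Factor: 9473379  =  3^1*53^1*59581^1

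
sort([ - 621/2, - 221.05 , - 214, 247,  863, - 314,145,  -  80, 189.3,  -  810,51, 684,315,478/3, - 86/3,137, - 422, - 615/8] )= [ - 810, - 422, - 314, - 621/2, - 221.05, - 214, - 80,-615/8, - 86/3, 51,137,145, 478/3,189.3, 247,315,684, 863]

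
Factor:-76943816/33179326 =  - 38471908/16589663 = - 2^2*157^1* 61261^1*16589663^( - 1)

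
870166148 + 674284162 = 1544450310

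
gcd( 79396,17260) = 3452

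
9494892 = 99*95908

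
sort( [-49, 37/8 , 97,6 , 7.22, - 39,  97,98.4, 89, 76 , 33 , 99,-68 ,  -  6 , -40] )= [ - 68,-49,-40, - 39, - 6, 37/8 , 6,7.22 , 33, 76 , 89, 97, 97 , 98.4 , 99 ] 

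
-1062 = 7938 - 9000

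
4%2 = 0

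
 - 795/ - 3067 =795/3067 = 0.26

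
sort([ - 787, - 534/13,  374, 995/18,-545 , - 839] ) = [- 839, - 787, - 545, - 534/13,995/18, 374] 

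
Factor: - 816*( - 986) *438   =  352404288 = 2^6*3^2*17^2 * 29^1*73^1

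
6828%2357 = 2114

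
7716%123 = 90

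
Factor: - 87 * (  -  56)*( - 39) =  - 2^3*3^2*7^1 *13^1*29^1 = - 190008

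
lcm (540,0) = 0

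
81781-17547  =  64234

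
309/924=103/308 =0.33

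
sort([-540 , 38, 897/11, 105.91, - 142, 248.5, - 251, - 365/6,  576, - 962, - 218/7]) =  [ - 962, - 540, - 251,-142, - 365/6, - 218/7, 38 , 897/11,105.91,248.5, 576]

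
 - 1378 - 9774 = -11152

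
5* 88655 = 443275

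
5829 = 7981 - 2152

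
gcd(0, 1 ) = 1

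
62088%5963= 2458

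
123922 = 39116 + 84806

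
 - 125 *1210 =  - 151250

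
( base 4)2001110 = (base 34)75e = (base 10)8276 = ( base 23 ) fej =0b10000001010100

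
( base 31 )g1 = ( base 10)497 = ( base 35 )e7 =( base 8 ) 761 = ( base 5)3442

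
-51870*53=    - 2749110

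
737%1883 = 737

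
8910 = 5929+2981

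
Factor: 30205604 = 2^2 * 11^1*13^1* 52807^1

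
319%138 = 43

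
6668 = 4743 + 1925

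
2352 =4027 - 1675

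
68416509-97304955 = - 28888446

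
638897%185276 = 83069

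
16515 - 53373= - 36858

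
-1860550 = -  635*2930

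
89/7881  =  89/7881 =0.01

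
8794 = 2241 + 6553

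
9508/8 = 2377/2=1188.50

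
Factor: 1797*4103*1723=12703835793 = 3^1*11^1*373^1*  599^1  *1723^1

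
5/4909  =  5/4909 = 0.00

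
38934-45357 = -6423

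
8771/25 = 8771/25 = 350.84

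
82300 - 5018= 77282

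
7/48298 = 7/48298 = 0.00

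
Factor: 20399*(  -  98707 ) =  -2013524093 = - 7^1 * 59^1*239^1*20399^1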